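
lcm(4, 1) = 4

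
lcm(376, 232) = 10904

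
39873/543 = 73 + 78/181 ≈ 73.43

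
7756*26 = 201656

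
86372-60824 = 25548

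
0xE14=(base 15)1104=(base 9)4844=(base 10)3604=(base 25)5J4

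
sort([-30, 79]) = [-30, 79]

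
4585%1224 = 913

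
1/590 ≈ 0.00169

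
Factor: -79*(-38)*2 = 2^2*19^1*79^1 = 6004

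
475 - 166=309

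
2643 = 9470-6827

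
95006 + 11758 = 106764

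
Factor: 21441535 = 5^1*4288307^1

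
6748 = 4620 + 2128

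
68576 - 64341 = 4235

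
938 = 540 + 398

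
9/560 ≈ 0.0161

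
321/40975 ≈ 0.00783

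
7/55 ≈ 0.127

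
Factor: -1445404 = -1 * 2^2 * 361351^1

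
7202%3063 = 1076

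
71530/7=10218 + 4/7 ≈ 10218.57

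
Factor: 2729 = 2729^1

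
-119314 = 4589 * (-26) 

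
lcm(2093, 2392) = 16744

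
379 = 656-277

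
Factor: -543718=-1*2^1*7^1*71^1*547^1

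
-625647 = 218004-843651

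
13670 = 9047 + 4623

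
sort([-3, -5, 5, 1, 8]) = [-5, -3, 1, 5, 8]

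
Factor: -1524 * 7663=-1 * 2^2 * 3^1 * 79^1 * 97^1 * 127^1=-11678412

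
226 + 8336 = 8562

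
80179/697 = 115 + 24/697 ≈ 115.03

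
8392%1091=755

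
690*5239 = 3614910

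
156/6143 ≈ 0.0254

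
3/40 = 0.075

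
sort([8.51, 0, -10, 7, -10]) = [-10, -10, 0, 7, 8.51]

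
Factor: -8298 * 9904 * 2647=-1 * 2^5 * 3^2 * 461^1 * 619^1 * 2647^1=-217539438624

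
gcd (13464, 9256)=8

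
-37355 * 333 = -12439215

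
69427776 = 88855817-19428041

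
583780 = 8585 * 68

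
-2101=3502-5603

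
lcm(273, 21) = 273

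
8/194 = 4/97 ≈ 0.0412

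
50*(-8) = -400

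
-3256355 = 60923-3317278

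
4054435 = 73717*55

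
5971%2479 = 1013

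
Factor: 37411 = 11^1 * 19^1 * 179^1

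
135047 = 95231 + 39816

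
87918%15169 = 12073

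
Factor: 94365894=2^1*3^1*7^1*19^1*118253^1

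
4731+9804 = 14535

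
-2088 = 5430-7518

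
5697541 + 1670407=7367948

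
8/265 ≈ 0.0302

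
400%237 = 163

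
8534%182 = 162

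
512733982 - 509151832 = 3582150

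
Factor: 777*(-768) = -1*2^8*3^2*7^1*37^1 = -596736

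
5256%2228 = 800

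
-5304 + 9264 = 3960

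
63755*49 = 3123995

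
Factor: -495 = -1*3^2*5^1*11^1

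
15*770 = 11550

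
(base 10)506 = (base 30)gq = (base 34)eu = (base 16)1fa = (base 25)k6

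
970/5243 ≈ 0.185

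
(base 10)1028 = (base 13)611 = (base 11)855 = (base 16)404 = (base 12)718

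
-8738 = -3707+-5031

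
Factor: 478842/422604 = 2^ (-1)*3^ (-2)*43^ (-1)*877^1 = 877/774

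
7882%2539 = 265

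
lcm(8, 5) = 40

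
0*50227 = 0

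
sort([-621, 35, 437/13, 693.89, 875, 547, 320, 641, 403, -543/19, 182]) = [-621, -543/19, 437/13, 35, 182, 320, 403, 547, 641, 693.89, 875]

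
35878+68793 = 104671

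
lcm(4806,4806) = 4806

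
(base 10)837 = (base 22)1g1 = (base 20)21h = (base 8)1505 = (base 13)4c5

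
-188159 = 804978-993137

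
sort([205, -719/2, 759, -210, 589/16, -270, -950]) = [-950, -719/2, -270, -210, 589/16, 205, 759]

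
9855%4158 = 1539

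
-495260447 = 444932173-940192620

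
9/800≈0.0113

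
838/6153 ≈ 0.136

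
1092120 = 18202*60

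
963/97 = 9 + 90/97 ≈ 9.93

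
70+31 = 101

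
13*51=663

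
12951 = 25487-12536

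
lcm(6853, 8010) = 616770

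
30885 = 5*6177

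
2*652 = 1304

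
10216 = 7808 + 2408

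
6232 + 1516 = 7748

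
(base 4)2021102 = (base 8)21122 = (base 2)10001001010010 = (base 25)e1b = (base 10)8786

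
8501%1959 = 665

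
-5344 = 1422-6766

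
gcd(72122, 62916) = 2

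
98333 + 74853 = 173186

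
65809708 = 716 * 91913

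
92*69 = 6348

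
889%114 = 91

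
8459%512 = 267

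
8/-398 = -4/199 ≈ -0.0201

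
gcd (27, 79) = 1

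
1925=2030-105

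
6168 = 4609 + 1559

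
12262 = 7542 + 4720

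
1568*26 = 40768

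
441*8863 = 3908583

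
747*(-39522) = -29522934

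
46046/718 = 23023/359 ≈ 64.13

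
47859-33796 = 14063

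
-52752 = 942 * (-56)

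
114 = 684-570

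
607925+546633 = 1154558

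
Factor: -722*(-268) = 2^3*19^2*67^1 = 193496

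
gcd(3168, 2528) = 32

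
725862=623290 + 102572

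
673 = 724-51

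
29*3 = 87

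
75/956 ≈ 0.0785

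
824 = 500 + 324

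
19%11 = 8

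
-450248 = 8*(-56281)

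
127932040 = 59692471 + 68239569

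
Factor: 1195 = 5^1 * 239^1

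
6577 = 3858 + 2719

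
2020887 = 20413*99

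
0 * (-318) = 0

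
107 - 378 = -271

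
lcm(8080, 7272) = 72720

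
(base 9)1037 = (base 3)1001021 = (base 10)763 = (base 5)11023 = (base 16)2fb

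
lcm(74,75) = 5550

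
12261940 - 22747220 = -10485280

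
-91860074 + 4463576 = -87396498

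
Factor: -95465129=-1*29^1*3291901^1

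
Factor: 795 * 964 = 2^2 * 3^1 * 5^1 * 53^1 * 241^1 = 766380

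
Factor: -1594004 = -1*2^2*223^1*1787^1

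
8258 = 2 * 4129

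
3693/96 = 38+15/32 ≈ 38.47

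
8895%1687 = 460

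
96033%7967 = 429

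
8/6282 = 4/3141 ≈ 0.00127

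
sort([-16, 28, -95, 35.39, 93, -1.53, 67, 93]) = [-95, -16, -1.53, 28, 35.39, 67, 93, 93]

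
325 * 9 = 2925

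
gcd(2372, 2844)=4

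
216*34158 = 7378128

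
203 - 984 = -781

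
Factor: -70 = -1 * 2^1 * 5^1 * 7^1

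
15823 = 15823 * 1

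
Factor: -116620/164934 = -1*2^1*3^(-2)*5^1*7^1*11^(-1) = -70/99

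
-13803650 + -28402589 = -42206239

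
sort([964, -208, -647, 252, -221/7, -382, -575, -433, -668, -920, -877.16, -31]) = [-920, -877.16, -668, -647, -575, -433, -382, -208, -221/7, -31, 252, 964]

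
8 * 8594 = 68752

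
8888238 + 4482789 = 13371027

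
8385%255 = 225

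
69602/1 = 69602 = 69602.00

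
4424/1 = 4424 = 4424.00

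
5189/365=14 + 79/365 ≈ 14.22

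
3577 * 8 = 28616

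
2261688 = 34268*66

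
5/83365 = 1/16673 ≈ 0.0000600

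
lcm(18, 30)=90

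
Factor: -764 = -1*2^2*191^1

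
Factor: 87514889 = 7^1 * 11^1 * 1136557^1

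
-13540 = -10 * 1354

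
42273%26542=15731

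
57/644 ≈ 0.0885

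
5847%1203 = 1035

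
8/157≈0.0510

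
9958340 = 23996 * 415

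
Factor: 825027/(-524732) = -1 * 2^(-2) * 3^1 * 7^1 * 13^(-1) * 17^1 * 2311^1 * 10091^(-1)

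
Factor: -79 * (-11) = 11^1 * 79^1 = 869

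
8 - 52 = -44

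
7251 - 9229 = -1978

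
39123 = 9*4347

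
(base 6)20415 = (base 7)11003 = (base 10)2747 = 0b101010111011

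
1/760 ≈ 0.00132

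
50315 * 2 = 100630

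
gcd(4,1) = 1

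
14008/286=48+140/143 ≈ 48.98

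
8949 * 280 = 2505720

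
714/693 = 34/33 ≈ 1.03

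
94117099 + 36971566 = 131088665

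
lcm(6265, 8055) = 56385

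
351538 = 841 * 418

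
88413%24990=13443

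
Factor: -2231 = -1*23^1*97^1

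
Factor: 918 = 2^1*3^3*17^1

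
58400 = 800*73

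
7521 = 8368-847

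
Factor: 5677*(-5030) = -1*2^1*5^1*7^1*503^1*811^1 = -28555310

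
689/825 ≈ 0.835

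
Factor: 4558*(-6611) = -1*2^1*11^1*43^1*53^1*601^1 = -30132938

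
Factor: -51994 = -1 * 2^1 * 25997^1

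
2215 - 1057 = 1158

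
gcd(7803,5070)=3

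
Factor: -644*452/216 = -1*2^1*3^ (-3)*7^1*23^1*113^1 = -36386/27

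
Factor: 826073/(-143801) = -1 * 7^(-1) * 43^1 * 19211^1 * 20543^(-1)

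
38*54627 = 2075826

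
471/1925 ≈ 0.245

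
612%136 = 68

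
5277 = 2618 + 2659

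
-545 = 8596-9141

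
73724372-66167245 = 7557127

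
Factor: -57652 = -1 * 2^2 * 7^1 * 29^1 * 71^1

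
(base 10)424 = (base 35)c4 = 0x1a8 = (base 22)j6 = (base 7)1144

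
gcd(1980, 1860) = 60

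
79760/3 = 26586 + 2/3 ≈ 26586.67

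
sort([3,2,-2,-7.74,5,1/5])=[-7.74,-2,1/5,2,3,5]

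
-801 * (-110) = 88110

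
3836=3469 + 367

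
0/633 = 0 = 0.00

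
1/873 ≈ 0.00115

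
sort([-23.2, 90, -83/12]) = [-23.2, -83/12, 90]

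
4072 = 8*509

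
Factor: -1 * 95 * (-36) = 2^2 * 3^2 * 5^1 * 19^1 = 3420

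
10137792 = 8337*1216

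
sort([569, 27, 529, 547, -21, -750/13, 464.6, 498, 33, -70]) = [-70, -750/13, -21, 27, 33, 464.6, 498, 529, 547, 569]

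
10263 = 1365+8898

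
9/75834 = 1/8426 ≈ 0.000119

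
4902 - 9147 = -4245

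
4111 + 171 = 4282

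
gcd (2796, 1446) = 6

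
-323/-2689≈0.120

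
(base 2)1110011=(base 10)115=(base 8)163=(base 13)8b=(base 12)97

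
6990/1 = 6990 = 6990.00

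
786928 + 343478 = 1130406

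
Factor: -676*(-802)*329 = 2^3*7^1*13^2*47^1*401^1 = 178368008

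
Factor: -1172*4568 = -1*2^5*293^1*571^1 = -5353696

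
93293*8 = 746344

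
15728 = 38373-22645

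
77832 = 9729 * 8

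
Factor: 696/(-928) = -1*2^(-2)*3^1 = -3/4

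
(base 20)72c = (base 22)5je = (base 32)2p4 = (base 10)2852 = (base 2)101100100100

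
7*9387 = 65709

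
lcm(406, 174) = 1218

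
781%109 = 18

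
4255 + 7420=11675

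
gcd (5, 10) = 5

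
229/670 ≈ 0.342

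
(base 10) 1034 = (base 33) vb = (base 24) 1j2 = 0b10000001010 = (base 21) 275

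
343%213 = 130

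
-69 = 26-95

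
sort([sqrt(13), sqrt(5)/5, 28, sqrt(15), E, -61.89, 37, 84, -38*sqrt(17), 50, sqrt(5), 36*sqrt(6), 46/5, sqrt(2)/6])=[-38*sqrt(17), -61.89, sqrt(2)/6, sqrt(5)/5, sqrt(5), E, sqrt(13), sqrt(15), 46/5, 28, 37, 50, 84, 36*sqrt(6)]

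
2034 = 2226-192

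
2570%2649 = 2570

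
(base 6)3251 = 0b1011101111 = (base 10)751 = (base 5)11001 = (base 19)21a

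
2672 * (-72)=-192384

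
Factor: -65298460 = -1 * 2^2 * 5^1 * 97^2 * 347^1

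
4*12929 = 51716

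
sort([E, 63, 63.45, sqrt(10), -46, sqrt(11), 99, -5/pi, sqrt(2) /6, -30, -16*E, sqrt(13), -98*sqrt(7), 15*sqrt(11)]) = [-98*sqrt(7), -46, -16*E, -30, -5/pi, sqrt(2) /6, E, sqrt(10), sqrt(11), sqrt(13), 15*sqrt(11), 63, 63.45, 99]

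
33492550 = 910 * 36805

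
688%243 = 202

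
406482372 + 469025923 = 875508295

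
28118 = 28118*1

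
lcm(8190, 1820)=16380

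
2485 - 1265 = 1220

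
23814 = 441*54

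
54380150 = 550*98873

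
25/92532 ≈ 0.000270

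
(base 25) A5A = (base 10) 6385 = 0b1100011110001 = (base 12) 3841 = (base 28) 841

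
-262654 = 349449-612103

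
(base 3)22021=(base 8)337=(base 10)223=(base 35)6d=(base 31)76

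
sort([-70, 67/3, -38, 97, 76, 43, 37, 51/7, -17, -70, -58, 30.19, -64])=[-70, -70, -64, -58, -38, -17, 51/7, 67/3, 30.19, 37, 43, 76, 97]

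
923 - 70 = 853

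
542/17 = 31 + 15/17 ≈ 31.88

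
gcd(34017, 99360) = 69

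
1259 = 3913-2654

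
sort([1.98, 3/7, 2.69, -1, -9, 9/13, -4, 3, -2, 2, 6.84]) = [-9, -4, -2, -1, 3/7, 9/13, 1.98, 2, 2.69, 3, 6.84]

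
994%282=148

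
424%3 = 1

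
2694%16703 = 2694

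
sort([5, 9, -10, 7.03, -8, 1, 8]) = [-10, -8, 1, 5, 7.03, 8, 9]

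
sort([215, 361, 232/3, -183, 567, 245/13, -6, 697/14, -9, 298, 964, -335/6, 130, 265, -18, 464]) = [-183, -335/6, -18, -9, -6, 245/13, 697/14, 232/3, 130, 215, 265, 298, 361, 464, 567, 964]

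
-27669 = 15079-42748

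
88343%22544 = 20711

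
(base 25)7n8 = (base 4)1031132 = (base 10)4958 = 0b1001101011110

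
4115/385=10 + 53/77 ≈ 10.69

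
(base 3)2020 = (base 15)40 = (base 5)220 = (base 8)74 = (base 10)60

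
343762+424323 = 768085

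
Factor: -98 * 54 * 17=-1 * 2^2 * 3^3 * 7^2 * 17^1=-89964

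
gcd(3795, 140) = 5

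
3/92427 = 1/30809 ≈ 0.0000325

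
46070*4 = 184280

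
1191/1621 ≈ 0.735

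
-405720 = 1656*(-245)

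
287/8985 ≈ 0.0319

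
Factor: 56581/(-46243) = -1*7^1*59^1*131^(-1)*137^1*353^(-1) 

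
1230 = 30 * 41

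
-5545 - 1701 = -7246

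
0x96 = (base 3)12120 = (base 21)73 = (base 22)6i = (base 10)150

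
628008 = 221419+406589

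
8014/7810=1 + 102/3905 ≈ 1.03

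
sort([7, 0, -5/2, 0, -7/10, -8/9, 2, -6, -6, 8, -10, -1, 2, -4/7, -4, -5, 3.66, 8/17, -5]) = [-10, -6, -6, -5, -5, -4, -5/2, -1, -8/9, -7/10, -4/7, 0, 0, 8/17, 2, 2, 3.66, 7, 8]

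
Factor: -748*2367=-1*2^2*3^2*11^1*17^1*263^1=-1770516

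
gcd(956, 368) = 4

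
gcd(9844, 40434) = 46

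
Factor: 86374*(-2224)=-1*2^5*19^1*139^1*2273^1=-192095776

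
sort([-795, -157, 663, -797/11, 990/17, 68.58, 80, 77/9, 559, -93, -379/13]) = [-795, -157, -93, -797/11, -379/13, 77/9, 990/17, 68.58, 80, 559, 663]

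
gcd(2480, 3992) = 8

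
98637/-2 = -49318 - 1/2 = -49318.50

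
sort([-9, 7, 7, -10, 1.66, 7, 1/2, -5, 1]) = [-10, -9, -5, 1/2, 1, 1.66, 7, 7, 7]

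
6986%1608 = 554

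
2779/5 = 555 + 4/5 = 555.80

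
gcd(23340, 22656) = 12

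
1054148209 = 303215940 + 750932269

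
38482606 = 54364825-15882219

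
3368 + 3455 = 6823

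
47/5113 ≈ 0.00919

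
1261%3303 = 1261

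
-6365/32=-198-29/32 ≈ -198.91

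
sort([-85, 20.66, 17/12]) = [-85, 17/12, 20.66]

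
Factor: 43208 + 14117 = 5^2*2293^1 = 57325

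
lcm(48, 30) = 240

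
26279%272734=26279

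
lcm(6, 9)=18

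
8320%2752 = 64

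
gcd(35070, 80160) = 5010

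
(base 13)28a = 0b111000100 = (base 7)1214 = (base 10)452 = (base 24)ik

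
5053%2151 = 751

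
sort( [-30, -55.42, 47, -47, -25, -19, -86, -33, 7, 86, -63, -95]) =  [-95, -86, -63, -55.42, -47, -33, -30, -25, -19, 7, 47, 86]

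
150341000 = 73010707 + 77330293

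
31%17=14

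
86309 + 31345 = 117654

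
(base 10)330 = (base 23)e8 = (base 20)ga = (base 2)101001010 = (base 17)127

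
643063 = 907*709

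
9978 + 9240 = 19218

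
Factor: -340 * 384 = -1 * 2^9 * 3^1 * 5^1 * 17^1 = -130560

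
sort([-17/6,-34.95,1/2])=[-34.95,-17/6,1/2]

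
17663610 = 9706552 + 7957058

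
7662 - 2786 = 4876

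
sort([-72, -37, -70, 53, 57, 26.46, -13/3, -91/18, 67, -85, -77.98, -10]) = [-85, -77.98, -72, -70, -37, -10, -91/18, -13/3, 26.46, 53, 57, 67]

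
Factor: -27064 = -1*2^3*17^1*199^1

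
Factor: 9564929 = 11^2*137^1*577^1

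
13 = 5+8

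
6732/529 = 12+384/529 ≈ 12.73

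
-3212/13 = -247-1/13 ≈ -247.08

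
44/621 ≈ 0.0709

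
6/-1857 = -2/619 ≈ -0.00323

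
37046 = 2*18523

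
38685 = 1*38685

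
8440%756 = 124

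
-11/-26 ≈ 0.423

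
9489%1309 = 326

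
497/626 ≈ 0.794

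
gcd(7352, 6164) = 4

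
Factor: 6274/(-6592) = -1*2^(-5)*103^(-1)*3137^1 = -3137/3296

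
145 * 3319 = 481255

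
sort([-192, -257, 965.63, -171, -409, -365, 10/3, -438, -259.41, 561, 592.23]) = [-438, -409, -365, -259.41, -257, -192, -171, 10/3, 561, 592.23, 965.63]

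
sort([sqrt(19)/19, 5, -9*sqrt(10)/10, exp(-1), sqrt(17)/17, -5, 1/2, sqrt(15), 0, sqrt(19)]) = [-5, -9*sqrt(10)/10, 0, sqrt(19)/19, sqrt(17)/17, exp(-1), 1/2, sqrt(15), sqrt(19), 5]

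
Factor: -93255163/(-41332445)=5^(-1) * 7^(-1) * 11^(-1) * 71^1 * 107357^(-1) * 1313453^1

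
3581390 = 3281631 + 299759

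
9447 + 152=9599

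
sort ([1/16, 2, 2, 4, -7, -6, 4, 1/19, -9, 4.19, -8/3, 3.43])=[-9, -7, -6, -8/3, 1/19, 1/16, 2, 2, 3.43, 4, 4, 4.19]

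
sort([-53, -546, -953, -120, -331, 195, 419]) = [-953, -546, -331, -120, -53, 195, 419]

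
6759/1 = 6759 = 6759.00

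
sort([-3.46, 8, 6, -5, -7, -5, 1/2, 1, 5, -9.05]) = [-9.05, -7, -5, -5, -3.46, 1/2, 1, 5, 6, 8]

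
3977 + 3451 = 7428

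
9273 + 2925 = 12198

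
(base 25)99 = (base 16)ea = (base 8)352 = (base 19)c6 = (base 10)234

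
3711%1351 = 1009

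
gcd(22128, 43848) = 24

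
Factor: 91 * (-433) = -1 * 7^1 * 13^1 * 433^1 = -39403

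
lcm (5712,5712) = 5712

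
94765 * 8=758120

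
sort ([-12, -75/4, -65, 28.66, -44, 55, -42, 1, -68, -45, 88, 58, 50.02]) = [-68, -65, -45, -44, -42, -75/4, -12, 1, 28.66, 50.02, 55, 58, 88]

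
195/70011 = 65/23337 ≈ 0.00279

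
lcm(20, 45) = 180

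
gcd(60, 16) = 4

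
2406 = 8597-6191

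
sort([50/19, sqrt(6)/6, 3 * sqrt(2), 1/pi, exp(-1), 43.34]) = [1/pi, exp(-1), sqrt(6)/6, 50/19, 3 * sqrt(2), 43.34]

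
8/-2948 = -2/737 ≈ -0.00271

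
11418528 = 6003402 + 5415126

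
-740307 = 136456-876763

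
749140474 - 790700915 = -41560441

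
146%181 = 146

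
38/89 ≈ 0.427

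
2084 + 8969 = 11053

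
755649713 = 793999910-38350197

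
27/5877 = 3/653 ≈ 0.00459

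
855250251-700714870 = 154535381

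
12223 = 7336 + 4887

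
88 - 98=-10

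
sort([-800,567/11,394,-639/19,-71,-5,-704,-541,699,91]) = [-800,-704,-541,-71,-639/19,-5,567/11,91,394,699]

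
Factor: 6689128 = 2^3*811^1*1031^1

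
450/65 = 90/13 ≈ 6.92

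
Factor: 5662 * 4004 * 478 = 2^4 * 7^1 * 11^1 * 13^1 * 19^1 * 149^1 * 239^1 = 10836569744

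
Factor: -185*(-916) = 2^2*5^1*37^1*229^1 = 169460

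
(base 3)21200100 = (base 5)134343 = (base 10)5598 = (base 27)7i9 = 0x15de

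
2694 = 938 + 1756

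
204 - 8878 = -8674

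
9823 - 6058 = 3765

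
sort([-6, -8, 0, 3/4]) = [-8, -6, 0, 3/4]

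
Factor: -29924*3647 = -1*2^2*7^1*521^1*7481^1 = -109132828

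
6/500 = 3/250 = 0.012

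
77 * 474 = 36498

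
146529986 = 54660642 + 91869344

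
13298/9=1477 + 5/9 ≈ 1477.56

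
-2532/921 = -2 - 230/307 ≈ -2.75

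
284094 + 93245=377339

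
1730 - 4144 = -2414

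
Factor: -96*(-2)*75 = 2^6*3^2*5^2 = 14400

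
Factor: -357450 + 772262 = 2^2*103703^1 = 414812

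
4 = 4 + 0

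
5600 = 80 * 70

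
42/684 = 7/114 ≈ 0.0614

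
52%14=10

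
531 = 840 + -309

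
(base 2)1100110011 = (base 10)819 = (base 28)117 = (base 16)333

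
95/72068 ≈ 0.00132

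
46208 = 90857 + -44649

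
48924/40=1223 + 1/10=1223.10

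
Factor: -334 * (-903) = 2^1 * 3^1 * 7^1 * 43^1 * 167^1 = 301602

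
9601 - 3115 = 6486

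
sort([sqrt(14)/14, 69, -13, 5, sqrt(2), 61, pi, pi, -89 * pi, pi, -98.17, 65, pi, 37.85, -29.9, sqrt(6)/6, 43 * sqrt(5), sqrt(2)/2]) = [-89 * pi, -98.17, -29.9, -13, sqrt(14)/14, sqrt(6)/6, sqrt(2)/2, sqrt(2), pi, pi, pi, pi, 5, 37.85, 61, 65, 69, 43 * sqrt(5)]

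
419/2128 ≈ 0.197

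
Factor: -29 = -1*29^1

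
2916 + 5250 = 8166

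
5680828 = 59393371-53712543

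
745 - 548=197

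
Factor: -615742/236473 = -1 * 2^1 * 89^(-1) * 2657^(-1) * 307871^1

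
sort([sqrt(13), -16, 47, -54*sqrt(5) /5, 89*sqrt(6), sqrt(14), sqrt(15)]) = [-54*sqrt(5) /5, -16, sqrt(13), sqrt(14), sqrt(15), 47, 89*sqrt(6)]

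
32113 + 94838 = 126951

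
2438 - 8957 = -6519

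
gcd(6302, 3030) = 2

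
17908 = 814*22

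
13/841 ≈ 0.0155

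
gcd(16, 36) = 4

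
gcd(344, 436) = 4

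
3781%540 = 1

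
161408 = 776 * 208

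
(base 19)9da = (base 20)8f6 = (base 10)3506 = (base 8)6662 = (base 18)aee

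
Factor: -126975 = -1*3^1*5^2*1693^1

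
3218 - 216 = 3002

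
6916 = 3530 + 3386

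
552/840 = 23/35 ≈ 0.657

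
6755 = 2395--4360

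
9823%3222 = 157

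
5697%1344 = 321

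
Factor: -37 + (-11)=-1*2^4*3^1=-48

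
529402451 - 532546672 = -3144221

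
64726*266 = 17217116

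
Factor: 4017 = 3^1*13^1*103^1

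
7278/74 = 98 + 13/37 ≈ 98.35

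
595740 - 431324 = 164416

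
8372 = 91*92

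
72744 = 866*84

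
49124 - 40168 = 8956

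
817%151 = 62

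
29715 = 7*4245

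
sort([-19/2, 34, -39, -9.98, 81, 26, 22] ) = [-39, -9.98, -19/2, 22, 26, 34, 81] 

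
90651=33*2747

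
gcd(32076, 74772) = 36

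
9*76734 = 690606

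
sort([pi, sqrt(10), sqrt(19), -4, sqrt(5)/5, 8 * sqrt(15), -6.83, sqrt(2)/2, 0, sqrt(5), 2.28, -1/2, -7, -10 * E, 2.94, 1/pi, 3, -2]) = [-10 * E, -7, -6.83, -4, -2, -1/2, 0, 1/pi, sqrt(5)/5, sqrt(2)/2, sqrt(5), 2.28, 2.94, 3, pi, sqrt(10), sqrt(19), 8 * sqrt(15)]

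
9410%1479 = 536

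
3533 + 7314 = 10847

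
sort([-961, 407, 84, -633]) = [-961, -633, 84, 407]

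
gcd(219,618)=3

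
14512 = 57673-43161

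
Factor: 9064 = 2^3 * 11^1 * 103^1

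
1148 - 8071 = -6923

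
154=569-415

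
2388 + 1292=3680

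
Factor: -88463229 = -1*3^1*137^1*215239^1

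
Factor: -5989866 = -1 * 2^1 * 3^1 * 998311^1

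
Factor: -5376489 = -1 * 3^1 * 1792163^1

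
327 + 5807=6134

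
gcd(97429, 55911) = 1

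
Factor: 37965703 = 97^1*391399^1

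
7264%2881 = 1502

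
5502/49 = 112 + 2/7 ≈ 112.29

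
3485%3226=259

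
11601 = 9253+2348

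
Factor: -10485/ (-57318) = 2^ (-1)*3^1*5^1*41^ (-1) = 15/82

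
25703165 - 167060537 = -141357372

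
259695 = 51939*5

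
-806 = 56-862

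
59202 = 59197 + 5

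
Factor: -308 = -1*2^2*7^1*11^1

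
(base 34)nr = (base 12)575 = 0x329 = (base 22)1eh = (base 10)809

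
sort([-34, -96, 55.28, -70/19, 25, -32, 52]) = [-96, -34, -32, -70/19, 25, 52, 55.28]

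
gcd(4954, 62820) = 2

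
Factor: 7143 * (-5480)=-1 * 2^3 * 3^1 * 5^1 * 137^1 * 2381^1=-39143640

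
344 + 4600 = 4944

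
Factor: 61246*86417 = 2^1*103^1*113^1*271^1*839^1 = 5292695582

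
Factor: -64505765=-1*5^1*137^1*94169^1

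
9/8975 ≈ 0.00100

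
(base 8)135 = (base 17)58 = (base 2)1011101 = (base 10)93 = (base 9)113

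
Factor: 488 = 2^3*61^1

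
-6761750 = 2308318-9070068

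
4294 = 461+3833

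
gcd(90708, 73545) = 3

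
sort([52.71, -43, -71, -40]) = [-71, -43, -40, 52.71]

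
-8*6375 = -51000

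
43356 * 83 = 3598548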